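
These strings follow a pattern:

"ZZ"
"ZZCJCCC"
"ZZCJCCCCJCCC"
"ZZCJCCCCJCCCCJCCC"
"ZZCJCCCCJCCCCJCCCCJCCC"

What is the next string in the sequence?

Each term is the previous one with CJCCC appended.
Applying this once more to ZZCJCCCCJCCCCJCCCCJCCC:

ZZCJCCCCJCCCCJCCCCJCCCCJCCC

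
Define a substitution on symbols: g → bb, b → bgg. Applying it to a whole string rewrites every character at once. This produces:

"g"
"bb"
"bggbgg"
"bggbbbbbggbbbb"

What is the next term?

Rewriting the 14 symbols of bggbbbbbggbbbb one by one yields bgg bb bb bgg bgg bgg bgg bgg bb bb bgg bgg bgg bgg; concatenated:

bggbbbbbggbggbggbggbggbbbbbggbggbggbgg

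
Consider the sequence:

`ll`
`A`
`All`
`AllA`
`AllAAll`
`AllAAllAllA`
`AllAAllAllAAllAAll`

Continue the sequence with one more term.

Each term (from the third on) is the previous term followed by the one before it: term 3 = A·ll = All.
Continuing: AllAAllAllAAllAAll · AllAAllAllA gives term 8.

AllAAllAllAAllAAllAllAAllAllA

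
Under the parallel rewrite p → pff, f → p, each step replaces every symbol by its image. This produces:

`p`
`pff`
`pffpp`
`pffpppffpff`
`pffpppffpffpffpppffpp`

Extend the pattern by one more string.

Applying the rule to each of the 21 symbols of pffpppffpffpffpppffpp gives the pieces pff p p pff pff pff p p pff p p pff p p pff pff pff p p pff pff, which concatenate to the answer.

pffpppffpffpffpppffpppffpppffpffpffpppffpff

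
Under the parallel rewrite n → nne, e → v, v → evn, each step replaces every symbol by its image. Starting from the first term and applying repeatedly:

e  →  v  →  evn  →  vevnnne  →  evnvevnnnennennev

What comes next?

vevnnneevnvevnnnennennevnnennevnnennevevn

φ(evnvevnnnennennev) expands symbol-by-symbol to v evn nne evn v evn nne nne nne v nne nne v nne nne v evn; joining the 17 pieces gives the next term.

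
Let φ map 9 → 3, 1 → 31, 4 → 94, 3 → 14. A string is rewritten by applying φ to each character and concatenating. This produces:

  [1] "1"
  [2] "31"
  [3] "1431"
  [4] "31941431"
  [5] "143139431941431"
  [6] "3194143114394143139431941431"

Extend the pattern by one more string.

Rewriting the 28 symbols of 3194143114394143139431941431 one by one yields 14 31 3 94 31 94 14 31 31 94 14 3 94 31 94 14 31 14 3 94 14 31 3 94 31 94 14 31; concatenated:

1431394319414313194143943194143114394143139431941431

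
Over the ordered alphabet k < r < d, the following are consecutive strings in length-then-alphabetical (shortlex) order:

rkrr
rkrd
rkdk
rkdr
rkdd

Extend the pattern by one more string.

Treat rkdd as a base-3 numeral over the given alphabet and add one, carrying through any trailing d's.

rrkk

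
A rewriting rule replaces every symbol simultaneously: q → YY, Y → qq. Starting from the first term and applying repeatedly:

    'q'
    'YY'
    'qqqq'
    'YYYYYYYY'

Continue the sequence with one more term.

qqqqqqqqqqqqqqqq

Rewriting each symbol of YYYYYYYY: Y→qq, Y→qq, Y→qq, Y→qq, Y→qq, Y→qq, Y→qq, Y→qq, which concatenates to qq qq qq qq qq qq qq qq.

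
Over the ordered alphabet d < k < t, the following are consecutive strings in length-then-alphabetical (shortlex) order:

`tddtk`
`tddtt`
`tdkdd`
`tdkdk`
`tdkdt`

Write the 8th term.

Continuing the enumeration 3 steps past tdkdt: tdkdt → tdkkd → tdkkk → (answer).

tdkkt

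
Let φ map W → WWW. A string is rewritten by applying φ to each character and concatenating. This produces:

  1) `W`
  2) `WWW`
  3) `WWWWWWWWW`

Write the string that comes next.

Apply φ to WWWWWWWWW symbol by symbol: W→WWW, W→WWW, W→WWW, W→WWW, W→WWW, W→WWW, W→WWW, W→WWW, W→WWW; joined: WWW WWW WWW WWW WWW WWW WWW WWW WWW.

WWWWWWWWWWWWWWWWWWWWWWWWWWW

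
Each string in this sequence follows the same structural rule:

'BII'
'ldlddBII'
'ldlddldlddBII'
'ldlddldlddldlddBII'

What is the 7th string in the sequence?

Every step adds ldldd at the front: s(k+1) = ldldd·s(k).
From ldlddldlddldlddBII, 3 further steps: ldlddldlddldlddBII → ldlddldlddldlddldlddBII → ldlddldlddldlddldlddldlddBII → (answer).

ldlddldlddldlddldlddldlddldlddBII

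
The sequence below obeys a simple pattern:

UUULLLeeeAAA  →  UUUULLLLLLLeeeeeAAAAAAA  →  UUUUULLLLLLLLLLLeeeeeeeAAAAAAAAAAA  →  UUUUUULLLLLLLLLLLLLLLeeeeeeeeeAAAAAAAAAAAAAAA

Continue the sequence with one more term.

UUUUUUULLLLLLLLLLLLLLLLLLLeeeeeeeeeeeAAAAAAAAAAAAAAAAAAA

The n-th term is n+2 U's then 4n-1 L's then 2n+1 e's then 4n-1 A's (n = 1, 2, …).
For the next term, n = 5, so the run lengths are 7, 19, 11, 19.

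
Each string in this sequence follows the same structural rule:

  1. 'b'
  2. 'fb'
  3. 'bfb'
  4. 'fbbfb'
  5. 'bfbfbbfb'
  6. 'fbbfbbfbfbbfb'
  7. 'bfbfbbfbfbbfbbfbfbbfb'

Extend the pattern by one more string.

This is a Fibonacci-style word recurrence s(k) = s(k−2)·s(k−1): e.g. b·fb = bfb.
The next term joins fbbfbbfbfbbfb and bfbfbbfbfbbfbbfbfbbfb.

fbbfbbfbfbbfbbfbfbbfbfbbfbbfbfbbfb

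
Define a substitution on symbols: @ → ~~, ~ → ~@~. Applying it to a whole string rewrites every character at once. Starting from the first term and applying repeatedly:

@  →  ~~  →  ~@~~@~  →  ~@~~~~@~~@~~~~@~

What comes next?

~@~~~~@~~@~~@~~@~~~~@~~@~~~~@~~@~~@~~@~~~~@~

φ(~@~~~~@~~@~~~~@~) expands symbol-by-symbol to ~@~ ~~ ~@~ ~@~ ~@~ ~@~ ~~ ~@~ ~@~ ~~ ~@~ ~@~ ~@~ ~@~ ~~ ~@~; joining the 16 pieces gives the next term.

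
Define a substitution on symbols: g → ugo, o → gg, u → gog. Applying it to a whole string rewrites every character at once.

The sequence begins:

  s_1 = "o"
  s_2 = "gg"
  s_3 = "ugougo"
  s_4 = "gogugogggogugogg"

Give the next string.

Applying the rule to each of the 16 symbols of gogugogggogugogg gives the pieces ugo gg ugo gog ugo gg ugo ugo ugo gg ugo gog ugo gg ugo ugo, which concatenate to the answer.

ugoggugogogugoggugougougoggugogogugoggugougo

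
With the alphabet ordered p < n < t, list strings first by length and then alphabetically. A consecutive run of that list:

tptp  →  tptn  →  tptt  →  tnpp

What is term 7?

tnnp

Continuing the enumeration 3 steps past tnpp: tnpp → tnpn → tnpt → (answer).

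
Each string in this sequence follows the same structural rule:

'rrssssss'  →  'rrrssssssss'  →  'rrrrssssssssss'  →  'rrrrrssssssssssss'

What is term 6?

rrrrrrrssssssssssssssss

The n-th term is n-1 r's then 2n s's, where the shown terms are n = 3, 4, 5, 6.
Setting n = 8 gives 7, 16 characters in each block.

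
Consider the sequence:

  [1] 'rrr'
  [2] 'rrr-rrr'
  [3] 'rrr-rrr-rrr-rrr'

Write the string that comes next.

rrr-rrr-rrr-rrr-rrr-rrr-rrr-rrr

Each string is two copies of the previous one joined by '-'.
So the next term is two copies of rrr-rrr-rrr-rrr with '-' between the halves.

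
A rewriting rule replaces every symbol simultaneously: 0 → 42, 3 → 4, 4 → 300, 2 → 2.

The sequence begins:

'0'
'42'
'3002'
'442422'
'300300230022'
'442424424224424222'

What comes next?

Applying the rule to each of the 18 symbols of 442424424224424222 gives the pieces 300 300 2 300 2 300 300 2 300 2 2 300 300 2 300 2 2 2, which concatenate to the answer.

300300230023003002300223003002300222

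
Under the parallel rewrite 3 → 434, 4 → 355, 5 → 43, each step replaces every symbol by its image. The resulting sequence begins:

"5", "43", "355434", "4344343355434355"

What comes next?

Applying the rule to each of the 16 symbols of 4344343355434355 gives the pieces 355 434 355 355 434 355 434 434 43 43 355 434 355 434 43 43, which concatenate to the answer.

35543435535543435543443443433554343554344343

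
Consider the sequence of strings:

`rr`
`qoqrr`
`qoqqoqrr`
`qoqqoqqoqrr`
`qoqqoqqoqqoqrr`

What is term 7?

qoqqoqqoqqoqqoqqoqrr

Every step adds qoq at the front: s(k+1) = qoq·s(k).
From qoqqoqqoqqoqrr, 2 further steps: qoqqoqqoqqoqrr → qoqqoqqoqqoqqoqrr → (answer).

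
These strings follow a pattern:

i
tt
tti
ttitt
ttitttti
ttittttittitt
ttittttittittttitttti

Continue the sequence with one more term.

ttittttittittttittttittittttittitt

From term 3 onward, concatenate the last term with the second-to-last: tt·i = tti, tti·tt = ttitt, …
Continuing: ttittttittittttitttti · ttittttittitt gives term 8.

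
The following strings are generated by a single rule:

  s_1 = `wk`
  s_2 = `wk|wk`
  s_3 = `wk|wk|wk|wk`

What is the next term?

s(k+1) = s(k)·|·s(k) — each term doubles the last with '|' between the halves.
Doubling wk|wk|wk|wk with '|' between the halves:

wk|wk|wk|wk|wk|wk|wk|wk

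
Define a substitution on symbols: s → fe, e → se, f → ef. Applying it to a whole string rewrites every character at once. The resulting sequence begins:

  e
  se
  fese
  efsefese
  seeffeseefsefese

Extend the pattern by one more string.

Rewriting the 16 symbols of seeffeseefsefese one by one yields fe se se ef ef se fe se se ef fe se ef se fe se; concatenated:

feseseefefsefeseseeffeseefsefese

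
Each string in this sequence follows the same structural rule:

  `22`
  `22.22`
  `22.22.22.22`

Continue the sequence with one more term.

22.22.22.22.22.22.22.22

Every step duplicates the string with '.' between the halves.
So the next term is two copies of 22.22.22.22 with '.' between the halves.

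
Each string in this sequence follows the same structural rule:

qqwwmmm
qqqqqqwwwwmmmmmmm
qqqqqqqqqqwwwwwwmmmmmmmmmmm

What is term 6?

qqqqqqqqqqqqqqqqqqqqqqwwwwwwwwwwwwmmmmmmmmmmmmmmmmmmmmmmm

Term n consists of 4n-2 q's, followed by 2n w's, followed by 4n-1 m's (n = 1, 2, …).
At n = 6 the blocks have lengths 22, 12, 23.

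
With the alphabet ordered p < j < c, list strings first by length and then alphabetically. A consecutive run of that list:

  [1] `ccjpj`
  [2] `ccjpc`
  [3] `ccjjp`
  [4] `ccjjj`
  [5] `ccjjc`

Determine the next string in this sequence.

ccjcp

Find the rightmost character of ccjjc below c, bump it to the next letter, and reset everything to its right to p.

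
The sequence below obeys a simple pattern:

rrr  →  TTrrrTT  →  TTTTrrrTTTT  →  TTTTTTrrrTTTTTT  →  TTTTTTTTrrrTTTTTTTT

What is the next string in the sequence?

TTTTTTTTTTrrrTTTTTTTTTT

Every step adds TT to the front and TT to the end of the previous string.
One more step from TTTTTTTTrrrTTTTTTTT gives the answer.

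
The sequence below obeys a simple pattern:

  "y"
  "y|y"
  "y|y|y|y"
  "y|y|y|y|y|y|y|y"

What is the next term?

s(k+1) = s(k)·|·s(k) — each term doubles the last with '|' between the halves.
Doubling y|y|y|y|y|y|y|y with '|' between the halves:

y|y|y|y|y|y|y|y|y|y|y|y|y|y|y|y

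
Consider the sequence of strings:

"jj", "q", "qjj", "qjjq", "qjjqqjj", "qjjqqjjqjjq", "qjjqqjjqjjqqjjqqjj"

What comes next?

Each term (from the third on) is the previous term followed by the one before it: term 3 = q·jj = qjj.
The next term joins qjjqqjjqjjqqjjqqjj and qjjqqjjqjjq.

qjjqqjjqjjqqjjqqjjqjjqqjjqjjq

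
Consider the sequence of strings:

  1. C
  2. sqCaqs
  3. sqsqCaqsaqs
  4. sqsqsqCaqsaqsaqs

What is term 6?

Each term wraps the previous one in sq on the left and aqs on the right.
From sqsqsqCaqsaqsaqs, 2 further steps: sqsqsqCaqsaqsaqs → sqsqsqsqCaqsaqsaqsaqs → (answer).

sqsqsqsqsqCaqsaqsaqsaqsaqs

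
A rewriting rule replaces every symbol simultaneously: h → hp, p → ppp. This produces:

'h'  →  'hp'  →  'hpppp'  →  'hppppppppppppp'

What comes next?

hpppppppppppppppppppppppppppppppppppppppp

φ(hppppppppppppp) expands symbol-by-symbol to hp ppp ppp ppp ppp ppp ppp ppp ppp ppp ppp ppp ppp ppp; joining the 14 pieces gives the next term.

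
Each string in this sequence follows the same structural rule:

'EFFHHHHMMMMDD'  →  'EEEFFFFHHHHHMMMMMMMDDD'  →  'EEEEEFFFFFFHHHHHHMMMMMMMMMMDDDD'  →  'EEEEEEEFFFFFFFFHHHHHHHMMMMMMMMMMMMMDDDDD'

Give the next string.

EEEEEEEEEFFFFFFFFFFHHHHHHHHMMMMMMMMMMMMMMMMDDDDDD

The n-th term is 2n-1 E's then 2n F's then n+3 H's then 3n+1 M's then n+1 D's (n = 1, 2, …).
At n = 5 the blocks have lengths 9, 10, 8, 16, 6.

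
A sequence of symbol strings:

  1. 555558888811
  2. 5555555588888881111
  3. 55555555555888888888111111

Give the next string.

555555555555558888888888811111111

Each string has the form 5^{3n+2} 8^{2n+3} 1^{2n} (n = 1, 2, …).
At n = 4 the blocks have lengths 14, 11, 8.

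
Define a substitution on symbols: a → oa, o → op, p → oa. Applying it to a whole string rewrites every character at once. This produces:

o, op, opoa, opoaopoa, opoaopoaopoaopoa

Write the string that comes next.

Rewriting the 16 symbols of opoaopoaopoaopoa one by one yields op oa op oa op oa op oa op oa op oa op oa op oa; concatenated:

opoaopoaopoaopoaopoaopoaopoaopoa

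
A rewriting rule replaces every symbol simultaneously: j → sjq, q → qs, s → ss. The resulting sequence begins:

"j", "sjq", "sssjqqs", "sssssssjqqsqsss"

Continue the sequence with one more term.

Rewriting the 15 symbols of sssssssjqqsqsss one by one yields ss ss ss ss ss ss ss sjq qs qs ss qs ss ss ss; concatenated:

sssssssssssssssjqqsqsssqsssssss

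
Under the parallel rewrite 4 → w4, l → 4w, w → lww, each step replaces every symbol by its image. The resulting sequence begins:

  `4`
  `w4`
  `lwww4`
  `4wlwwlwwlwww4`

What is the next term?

Rewriting the 13 symbols of 4wlwwlwwlwww4 one by one yields w4 lww 4w lww lww 4w lww lww 4w lww lww lww w4; concatenated:

w4lww4wlwwlww4wlwwlww4wlwwlwwlwww4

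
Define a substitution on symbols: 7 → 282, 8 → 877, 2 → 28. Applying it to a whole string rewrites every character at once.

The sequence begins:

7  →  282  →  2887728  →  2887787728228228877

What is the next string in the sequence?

288778772822828772822822887728288772828877877282282

Replace each of the 19 characters of 2887787728228228877 in place — 28 877 877 282 282 877 282 282 28 877 28 28 877 28 28 877 877 282 282 — and concatenate.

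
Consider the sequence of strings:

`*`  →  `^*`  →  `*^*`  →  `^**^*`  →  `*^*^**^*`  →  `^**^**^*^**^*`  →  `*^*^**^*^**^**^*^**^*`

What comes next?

Each term (from the third on) is the two preceding terms concatenated in order: term 3 = *·^* = *^*.
Continuing: ^**^**^*^**^* · *^*^**^*^**^**^*^**^* gives term 8.

^**^**^*^**^**^*^**^*^**^**^*^**^*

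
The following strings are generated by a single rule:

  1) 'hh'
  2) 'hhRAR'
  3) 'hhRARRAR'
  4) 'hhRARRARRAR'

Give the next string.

Every step adds RAR to the end: s(k+1) = s(k)·RAR.
One more step from hhRARRARRAR gives the answer.

hhRARRARRARRAR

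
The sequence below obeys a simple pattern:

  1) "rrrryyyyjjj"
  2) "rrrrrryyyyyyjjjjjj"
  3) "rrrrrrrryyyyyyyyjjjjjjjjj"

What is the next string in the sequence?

Term n consists of 2n+2 r's, followed by 2n+2 y's, followed by 3n j's (n = 1, 2, …).
For the next term, n = 4, so the run lengths are 10, 10, 12.

rrrrrrrrrryyyyyyyyyyjjjjjjjjjjjj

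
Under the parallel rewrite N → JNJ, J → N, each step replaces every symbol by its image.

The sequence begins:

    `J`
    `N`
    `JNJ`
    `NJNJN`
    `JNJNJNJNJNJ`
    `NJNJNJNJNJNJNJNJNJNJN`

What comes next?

JNJNJNJNJNJNJNJNJNJNJNJNJNJNJNJNJNJNJNJNJNJ

Applying the rule to each of the 21 symbols of NJNJNJNJNJNJNJNJNJNJN gives the pieces JNJ N JNJ N JNJ N JNJ N JNJ N JNJ N JNJ N JNJ N JNJ N JNJ N JNJ, which concatenate to the answer.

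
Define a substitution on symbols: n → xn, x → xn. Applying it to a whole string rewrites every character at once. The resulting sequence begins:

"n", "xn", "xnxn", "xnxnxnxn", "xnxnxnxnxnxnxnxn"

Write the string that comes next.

xnxnxnxnxnxnxnxnxnxnxnxnxnxnxnxn

Replace each of the 16 characters of xnxnxnxnxnxnxnxn in place — xn xn xn xn xn xn xn xn xn xn xn xn xn xn xn xn — and concatenate.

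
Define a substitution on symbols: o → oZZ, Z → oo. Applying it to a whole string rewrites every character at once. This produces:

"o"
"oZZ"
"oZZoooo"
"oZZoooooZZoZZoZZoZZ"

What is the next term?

Replace each of the 19 characters of oZZoooooZZoZZoZZoZZ in place — oZZ oo oo oZZ oZZ oZZ oZZ oZZ oo oo oZZ oo oo oZZ oo oo oZZ oo oo — and concatenate.

oZZoooooZZoZZoZZoZZoZZoooooZZoooooZZoooooZZoooo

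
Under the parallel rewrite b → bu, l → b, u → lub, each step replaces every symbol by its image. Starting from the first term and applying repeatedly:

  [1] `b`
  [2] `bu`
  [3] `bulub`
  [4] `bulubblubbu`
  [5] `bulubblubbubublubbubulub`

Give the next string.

Replace each of the 24 characters of bulubblubbubublubbubulub in place — bu lub b lub bu bu b lub bu bu lub bu lub bu b lub bu bu lub bu lub b lub bu — and concatenate.

bulubblubbubublubbubulubbulubbublubbubulubbulubblubbu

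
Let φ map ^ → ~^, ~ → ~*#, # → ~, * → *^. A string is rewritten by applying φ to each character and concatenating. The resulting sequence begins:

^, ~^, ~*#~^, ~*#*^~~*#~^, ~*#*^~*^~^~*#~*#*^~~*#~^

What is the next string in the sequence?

Rewriting the 24 symbols of ~*#*^~*^~^~*#~*#*^~~*#~^ one by one yields ~*# *^ ~ *^ ~^ ~*# *^ ~^ ~*# ~^ ~*# *^ ~ ~*# *^ ~ *^ ~^ ~*# ~*# *^ ~ ~*# ~^; concatenated:

~*#*^~*^~^~*#*^~^~*#~^~*#*^~~*#*^~*^~^~*#~*#*^~~*#~^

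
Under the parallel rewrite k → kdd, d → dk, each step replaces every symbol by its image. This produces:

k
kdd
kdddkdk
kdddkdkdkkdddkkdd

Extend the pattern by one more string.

Rewriting the 17 symbols of kdddkdkdkkdddkkdd one by one yields kdd dk dk dk kdd dk kdd dk kdd kdd dk dk dk kdd kdd dk dk; concatenated:

kdddkdkdkkdddkkdddkkddkdddkdkdkkddkdddkdk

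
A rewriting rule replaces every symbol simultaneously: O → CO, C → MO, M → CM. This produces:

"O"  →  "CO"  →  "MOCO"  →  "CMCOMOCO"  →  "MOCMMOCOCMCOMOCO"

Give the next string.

Replace each of the 16 characters of MOCMMOCOCMCOMOCO in place — CM CO MO CM CM CO MO CO MO CM MO CO CM CO MO CO — and concatenate.

CMCOMOCMCMCOMOCOMOCMMOCOCMCOMOCO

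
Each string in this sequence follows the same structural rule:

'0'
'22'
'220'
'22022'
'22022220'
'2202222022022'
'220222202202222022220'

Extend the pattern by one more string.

From term 3 onward, concatenate the last term with the second-to-last: 22·0 = 220, 220·22 = 22022, …
Continuing: 220222202202222022220 · 2202222022022 gives term 8.

2202222022022220222202202222022022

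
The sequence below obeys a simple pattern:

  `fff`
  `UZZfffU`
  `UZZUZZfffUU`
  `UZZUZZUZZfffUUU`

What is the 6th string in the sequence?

Every step adds UZZ to the front and U to the end of the previous string.
From UZZUZZUZZfffUUU, 2 further steps: UZZUZZUZZfffUUU → UZZUZZUZZUZZfffUUUU → (answer).

UZZUZZUZZUZZUZZfffUUUUU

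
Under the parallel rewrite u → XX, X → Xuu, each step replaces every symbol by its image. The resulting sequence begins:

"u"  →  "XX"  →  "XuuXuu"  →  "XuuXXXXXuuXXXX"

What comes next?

Rewriting the 14 symbols of XuuXXXXXuuXXXX one by one yields Xuu XX XX Xuu Xuu Xuu Xuu Xuu XX XX Xuu Xuu Xuu Xuu; concatenated:

XuuXXXXXuuXuuXuuXuuXuuXXXXXuuXuuXuuXuu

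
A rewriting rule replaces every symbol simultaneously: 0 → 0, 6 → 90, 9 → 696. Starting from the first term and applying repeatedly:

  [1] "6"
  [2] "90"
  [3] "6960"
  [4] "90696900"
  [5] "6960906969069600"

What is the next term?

Applying the rule to each of the 16 symbols of 6960906969069600 gives the pieces 90 696 90 0 696 0 90 696 90 696 0 90 696 90 0 0, which concatenate to the answer.

90696900696090696906960906969000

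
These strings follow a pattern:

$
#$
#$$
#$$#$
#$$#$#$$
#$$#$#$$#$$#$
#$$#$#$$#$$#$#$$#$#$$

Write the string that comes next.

Each term (from the third on) is the previous term followed by the one before it: term 3 = #$·$ = #$$.
So term 8 is #$$#$#$$#$$#$#$$#$#$$·#$$#$#$$#$$#$.

#$$#$#$$#$$#$#$$#$#$$#$$#$#$$#$$#$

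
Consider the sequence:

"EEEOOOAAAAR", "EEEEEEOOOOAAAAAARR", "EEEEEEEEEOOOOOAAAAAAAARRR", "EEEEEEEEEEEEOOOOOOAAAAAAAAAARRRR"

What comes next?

Term n consists of 3n E's, followed by n+2 O's, followed by 2n+2 A's, followed by n R's (n = 1, 2, …).
At n = 5 the blocks have lengths 15, 7, 12, 5.

EEEEEEEEEEEEEEEOOOOOOOAAAAAAAAAAAARRRRR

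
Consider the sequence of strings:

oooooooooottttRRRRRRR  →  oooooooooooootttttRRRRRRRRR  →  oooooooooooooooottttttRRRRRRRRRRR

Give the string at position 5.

oooooooooooooooooooooottttttttRRRRRRRRRRRRRRR

Reading off run lengths: o runs 10, 13, 16; t runs 4, 5, 6; R runs 7, 9, 11 — each is linear in n, where the shown terms are n = 3, 4, 5.
Setting n = 7 gives 22, 8, 15 characters in each block.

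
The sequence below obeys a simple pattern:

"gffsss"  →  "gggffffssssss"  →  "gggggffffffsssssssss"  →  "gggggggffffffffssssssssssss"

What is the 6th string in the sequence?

Each string has the form g^{2n-1} f^{2n} s^{3n} (n = 1, 2, …).
At n = 6 the blocks have lengths 11, 12, 18.

gggggggggggffffffffffffssssssssssssssssss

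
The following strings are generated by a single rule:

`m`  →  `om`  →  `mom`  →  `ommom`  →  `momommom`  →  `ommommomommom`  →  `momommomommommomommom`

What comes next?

This is a Fibonacci-style word recurrence s(k) = s(k−2)·s(k−1): e.g. m·om = mom.
The next term joins ommommomommom and momommomommommomommom.

ommommomommommomommomommommomommom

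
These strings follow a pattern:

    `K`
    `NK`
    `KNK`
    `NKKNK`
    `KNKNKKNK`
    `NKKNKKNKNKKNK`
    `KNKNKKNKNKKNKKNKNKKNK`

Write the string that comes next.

NKKNKKNKNKKNKKNKNKKNKNKKNKKNKNKKNK

From term 3 onward, concatenate the second-to-last term with the last: K·NK = KNK, NK·KNK = NKKNK, …
The next term joins NKKNKKNKNKKNK and KNKNKKNKNKKNKKNKNKKNK.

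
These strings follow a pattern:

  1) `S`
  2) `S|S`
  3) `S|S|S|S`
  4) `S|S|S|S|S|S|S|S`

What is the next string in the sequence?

S|S|S|S|S|S|S|S|S|S|S|S|S|S|S|S

s(k+1) = s(k)·|·s(k) — each term doubles the last with '|' between the halves.
One more doubling of S|S|S|S|S|S|S|S gives the answer.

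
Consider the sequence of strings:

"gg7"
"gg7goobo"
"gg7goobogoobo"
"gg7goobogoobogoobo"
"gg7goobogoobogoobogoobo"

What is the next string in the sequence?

gg7goobogoobogoobogoobogoobo

The strings grow by a fixed suffix goobo each time.
So the next term is gg7goobogoobogoobogoobo·goobo.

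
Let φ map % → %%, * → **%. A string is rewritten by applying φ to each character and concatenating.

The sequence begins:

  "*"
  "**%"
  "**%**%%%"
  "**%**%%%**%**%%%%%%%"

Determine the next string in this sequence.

Rewriting the 20 symbols of **%**%%%**%**%%%%%%% one by one yields **% **% %% **% **% %% %% %% **% **% %% **% **% %% %% %% %% %% %% %%; concatenated:

**%**%%%**%**%%%%%%%**%**%%%**%**%%%%%%%%%%%%%%%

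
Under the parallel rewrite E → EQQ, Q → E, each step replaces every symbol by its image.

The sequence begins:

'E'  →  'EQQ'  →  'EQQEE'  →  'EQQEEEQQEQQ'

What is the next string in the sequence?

Apply φ to EQQEEEQQEQQ symbol by symbol: E→EQQ, Q→E, Q→E, E→EQQ, E→EQQ, E→EQQ, Q→E, Q→E, E→EQQ, Q→E, Q→E; joined: EQQ E E EQQ EQQ EQQ E E EQQ E E.

EQQEEEQQEQQEQQEEEQQEE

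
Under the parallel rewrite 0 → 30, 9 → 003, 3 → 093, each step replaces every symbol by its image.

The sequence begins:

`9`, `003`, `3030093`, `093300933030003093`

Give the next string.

Rewriting the 18 symbols of 093300933030003093 one by one yields 30 003 093 093 30 30 003 093 093 30 093 30 30 30 093 30 003 093; concatenated:

3000309309330300030930933009330303009330003093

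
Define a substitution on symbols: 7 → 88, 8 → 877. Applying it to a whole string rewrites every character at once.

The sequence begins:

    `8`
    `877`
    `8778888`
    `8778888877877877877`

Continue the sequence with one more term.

87788888778778778778778888877888887788888778888

Applying the rule to each of the 19 symbols of 8778888877877877877 gives the pieces 877 88 88 877 877 877 877 877 88 88 877 88 88 877 88 88 877 88 88, which concatenate to the answer.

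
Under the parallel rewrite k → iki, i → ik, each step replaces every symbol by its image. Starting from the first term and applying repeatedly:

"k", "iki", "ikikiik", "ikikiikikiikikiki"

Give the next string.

ikikiikikiikikikiikikiikikikiikikiikikiik

Applying the rule to each of the 17 symbols of ikikiikikiikikiki gives the pieces ik iki ik iki ik ik iki ik iki ik ik iki ik iki ik iki ik, which concatenate to the answer.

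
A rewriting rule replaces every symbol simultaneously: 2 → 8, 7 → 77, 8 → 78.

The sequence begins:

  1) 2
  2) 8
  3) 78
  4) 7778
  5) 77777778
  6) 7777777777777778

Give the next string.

77777777777777777777777777777778

Applying the rule to each of the 16 symbols of 7777777777777778 gives the pieces 77 77 77 77 77 77 77 77 77 77 77 77 77 77 77 78, which concatenate to the answer.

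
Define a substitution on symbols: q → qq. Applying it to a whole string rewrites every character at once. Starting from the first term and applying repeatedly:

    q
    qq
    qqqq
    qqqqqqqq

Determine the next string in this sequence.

Apply φ to qqqqqqqq symbol by symbol: q→qq, q→qq, q→qq, q→qq, q→qq, q→qq, q→qq, q→qq; joined: qq qq qq qq qq qq qq qq.

qqqqqqqqqqqqqqqq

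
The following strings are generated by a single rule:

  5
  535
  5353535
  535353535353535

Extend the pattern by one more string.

5353535353535353535353535353535

s(k+1) = s(k)·3·s(k) — each term doubles the last with '3' between the halves.
One more doubling of 535353535353535 gives the answer.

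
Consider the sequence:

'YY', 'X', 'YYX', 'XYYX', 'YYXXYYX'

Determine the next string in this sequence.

XYYXYYXXYYX

Each term (from the third on) is the two preceding terms concatenated in order: term 3 = YY·X = YYX.
Continuing: XYYX · YYXXYYX gives term 6.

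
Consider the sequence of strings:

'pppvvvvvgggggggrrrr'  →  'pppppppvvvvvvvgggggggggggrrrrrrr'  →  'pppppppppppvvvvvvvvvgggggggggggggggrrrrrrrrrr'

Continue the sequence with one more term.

pppppppppppppppvvvvvvvvvvvgggggggggggggggggggrrrrrrrrrrrrr

Term n consists of 4n-1 p's, followed by 2n+3 v's, followed by 4n+3 g's, followed by 3n+1 r's (n = 1, 2, …).
Setting n = 4 gives 15, 11, 19, 13 characters in each block.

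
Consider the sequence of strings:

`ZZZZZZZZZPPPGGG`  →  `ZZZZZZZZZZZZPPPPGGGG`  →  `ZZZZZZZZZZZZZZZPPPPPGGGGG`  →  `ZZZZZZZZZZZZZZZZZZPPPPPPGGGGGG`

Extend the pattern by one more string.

Reading off run lengths: Z runs 9, 12, 15, 18; P runs 3, 4, 5, 6; G runs 3, 4, 5, 6 — each is linear in n, where the shown terms are n = 3, 4, 5, 6.
At n = 7 the blocks have lengths 21, 7, 7.

ZZZZZZZZZZZZZZZZZZZZZPPPPPPPGGGGGGG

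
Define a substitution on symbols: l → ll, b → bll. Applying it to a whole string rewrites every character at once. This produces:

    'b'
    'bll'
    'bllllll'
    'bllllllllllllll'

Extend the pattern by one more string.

Replace each of the 15 characters of bllllllllllllll in place — bll ll ll ll ll ll ll ll ll ll ll ll ll ll ll — and concatenate.

bllllllllllllllllllllllllllllll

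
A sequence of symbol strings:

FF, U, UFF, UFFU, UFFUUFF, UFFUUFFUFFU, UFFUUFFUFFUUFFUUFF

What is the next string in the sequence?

Each term (from the third on) is the previous term followed by the one before it: term 3 = U·FF = UFF.
The next term joins UFFUUFFUFFUUFFUUFF and UFFUUFFUFFU.

UFFUUFFUFFUUFFUUFFUFFUUFFUFFU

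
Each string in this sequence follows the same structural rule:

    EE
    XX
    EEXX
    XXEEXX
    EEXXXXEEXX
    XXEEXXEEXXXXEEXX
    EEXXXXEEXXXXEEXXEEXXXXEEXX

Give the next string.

Each term (from the third on) is the two preceding terms concatenated in order: term 3 = EE·XX = EEXX.
Continuing: XXEEXXEEXXXXEEXX · EEXXXXEEXXXXEEXXEEXXXXEEXX gives term 8.

XXEEXXEEXXXXEEXXEEXXXXEEXXXXEEXXEEXXXXEEXX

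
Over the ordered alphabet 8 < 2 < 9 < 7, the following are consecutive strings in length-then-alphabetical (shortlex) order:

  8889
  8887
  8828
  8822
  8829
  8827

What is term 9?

8899

Stepping forward 3 times from 8827: 8827 → 8898 → 8892, then the target.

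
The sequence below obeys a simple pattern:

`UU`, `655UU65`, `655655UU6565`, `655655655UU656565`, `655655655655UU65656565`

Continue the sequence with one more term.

655655655655655UU6565656565

Every step adds 655 to the front and 65 to the end of the previous string.
So the next term is 655·655655655655UU65656565·65.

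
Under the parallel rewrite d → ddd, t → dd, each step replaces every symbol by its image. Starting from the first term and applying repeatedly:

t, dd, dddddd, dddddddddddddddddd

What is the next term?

Rewriting the 18 symbols of dddddddddddddddddd one by one yields ddd ddd ddd ddd ddd ddd ddd ddd ddd ddd ddd ddd ddd ddd ddd ddd ddd ddd; concatenated:

dddddddddddddddddddddddddddddddddddddddddddddddddddddd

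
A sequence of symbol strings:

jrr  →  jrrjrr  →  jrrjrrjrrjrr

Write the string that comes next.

s(k+1) = s(k)·s(k) — each term doubles the last.
One more doubling of jrrjrrjrrjrr gives the answer.

jrrjrrjrrjrrjrrjrrjrrjrr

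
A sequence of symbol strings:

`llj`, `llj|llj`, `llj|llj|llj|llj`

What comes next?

s(k+1) = s(k)·|·s(k) — each term doubles the last with '|' between the halves.
One more doubling of llj|llj|llj|llj gives the answer.

llj|llj|llj|llj|llj|llj|llj|llj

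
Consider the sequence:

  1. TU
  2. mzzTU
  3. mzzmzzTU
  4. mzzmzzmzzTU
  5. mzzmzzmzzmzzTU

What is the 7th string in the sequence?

mzzmzzmzzmzzmzzmzzTU

Each term is the previous one with mzz prepended.
From mzzmzzmzzmzzTU, 2 further steps: mzzmzzmzzmzzTU → mzzmzzmzzmzzmzzTU → (answer).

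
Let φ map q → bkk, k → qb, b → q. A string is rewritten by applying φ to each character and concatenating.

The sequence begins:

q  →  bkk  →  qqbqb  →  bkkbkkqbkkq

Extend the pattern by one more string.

Rewriting each symbol of bkkbkkqbkkq: b→q, k→qb, k→qb, b→q, k→qb, k→qb, q→bkk, b→q, k→qb, k→qb, q→bkk, which concatenates to q qb qb q qb qb bkk q qb qb bkk.

qqbqbqqbqbbkkqqbqbbkk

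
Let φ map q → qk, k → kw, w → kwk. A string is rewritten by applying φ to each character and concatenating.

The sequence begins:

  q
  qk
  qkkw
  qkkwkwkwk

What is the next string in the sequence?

qkkwkwkwkkwkwkkwkwkkw

Expanding qkkwkwkwk: q→qk, k→kw, k→kw, w→kwk, k→kw, w→kwk, k→kw, w→kwk, k→kw. Concatenated: qk kw kw kwk kw kwk kw kwk kw.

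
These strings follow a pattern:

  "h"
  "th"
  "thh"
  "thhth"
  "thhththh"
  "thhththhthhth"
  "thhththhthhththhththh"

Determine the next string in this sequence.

This is a Fibonacci-style word recurrence s(k) = s(k−1)·s(k−2): e.g. th·h = thh.
Continuing: thhththhthhththhththh · thhththhthhth gives term 8.

thhththhthhththhththhthhththhthhth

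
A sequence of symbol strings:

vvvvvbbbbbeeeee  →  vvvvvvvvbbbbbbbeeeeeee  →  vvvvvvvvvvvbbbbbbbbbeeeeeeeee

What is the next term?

Each string has the form v^{3n+2} b^{2n+3} e^{2n+3} (n = 1, 2, …).
For the next term, n = 4, so the run lengths are 14, 11, 11.

vvvvvvvvvvvvvvbbbbbbbbbbbeeeeeeeeeee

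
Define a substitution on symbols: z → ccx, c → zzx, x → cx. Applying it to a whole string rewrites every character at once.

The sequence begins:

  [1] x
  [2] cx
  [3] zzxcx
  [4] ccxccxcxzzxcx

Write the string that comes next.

zzxzzxcxzzxzzxcxzzxcxccxccxcxzzxcx

Replace each of the 13 characters of ccxccxcxzzxcx in place — zzx zzx cx zzx zzx cx zzx cx ccx ccx cx zzx cx — and concatenate.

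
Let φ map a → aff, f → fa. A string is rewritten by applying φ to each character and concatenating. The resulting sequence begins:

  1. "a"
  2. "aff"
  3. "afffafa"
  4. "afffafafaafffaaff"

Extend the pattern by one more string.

afffafafaafffaafffaaffafffafafaaffafffafa

Replace each of the 17 characters of afffafafaafffaaff in place — aff fa fa fa aff fa aff fa aff aff fa fa fa aff aff fa fa — and concatenate.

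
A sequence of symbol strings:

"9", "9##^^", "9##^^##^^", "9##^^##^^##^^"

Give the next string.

Every step adds ##^^ to the end: s(k+1) = s(k)·##^^.
So the next term is 9##^^##^^##^^·##^^.

9##^^##^^##^^##^^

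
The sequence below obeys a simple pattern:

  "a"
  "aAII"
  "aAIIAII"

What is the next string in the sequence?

The strings grow by a fixed suffix AII each time.
So the next term is aAIIAII·AII.

aAIIAIIAII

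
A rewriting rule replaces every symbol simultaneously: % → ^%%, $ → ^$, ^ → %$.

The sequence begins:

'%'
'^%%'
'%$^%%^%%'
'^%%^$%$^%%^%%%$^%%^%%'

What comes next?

%$^%%^%%%$^$^%%^$%$^%%^%%%$^%%^%%^%%^$%$^%%^%%%$^%%^%%

Replace each of the 21 characters of ^%%^$%$^%%^%%%$^%%^%% in place — %$ ^%% ^%% %$ ^$ ^%% ^$ %$ ^%% ^%% %$ ^%% ^%% ^%% ^$ %$ ^%% ^%% %$ ^%% ^%% — and concatenate.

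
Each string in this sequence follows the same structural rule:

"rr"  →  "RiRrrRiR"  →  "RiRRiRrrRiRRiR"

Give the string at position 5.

RiRRiRRiRRiRrrRiRRiRRiRRiR

s(k+1) = RiR·s(k)·RiR, so each term gains RiR as a prefix and RiR as a suffix.
From RiRRiRrrRiRRiR, 2 further steps: RiRRiRrrRiRRiR → RiRRiRRiRrrRiRRiRRiR → (answer).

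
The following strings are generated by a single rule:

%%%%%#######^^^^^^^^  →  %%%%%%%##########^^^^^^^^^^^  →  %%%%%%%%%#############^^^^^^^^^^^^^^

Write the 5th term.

Reading off run lengths: % runs 5, 7, 9; # runs 7, 10, 13; ^ runs 8, 11, 14 — each is linear in n, where the shown terms are n = 3, 4, 5.
Setting n = 7 gives 13, 19, 20 characters in each block.

%%%%%%%%%%%%%###################^^^^^^^^^^^^^^^^^^^^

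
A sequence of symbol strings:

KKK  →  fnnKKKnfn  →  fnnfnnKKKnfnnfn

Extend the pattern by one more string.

Every step adds fnn to the front and nfn to the end of the previous string.
Applying this once more to fnnfnnKKKnfnnfn:

fnnfnnfnnKKKnfnnfnnfn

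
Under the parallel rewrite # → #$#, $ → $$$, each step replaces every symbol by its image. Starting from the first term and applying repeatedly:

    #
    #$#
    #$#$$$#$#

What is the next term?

Expanding #$#$$$#$#: #→#$#, $→$$$, #→#$#, $→$$$, $→$$$, $→$$$, #→#$#, $→$$$, #→#$#. Concatenated: #$# $$$ #$# $$$ $$$ $$$ #$# $$$ #$#.

#$#$$$#$#$$$$$$$$$#$#$$$#$#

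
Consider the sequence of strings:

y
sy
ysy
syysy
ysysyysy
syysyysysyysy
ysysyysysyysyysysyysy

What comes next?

This is a Fibonacci-style word recurrence s(k) = s(k−2)·s(k−1): e.g. y·sy = ysy.
Continuing: syysyysysyysy · ysysyysysyysyysysyysy gives term 8.

syysyysysyysyysysyysysyysyysysyysy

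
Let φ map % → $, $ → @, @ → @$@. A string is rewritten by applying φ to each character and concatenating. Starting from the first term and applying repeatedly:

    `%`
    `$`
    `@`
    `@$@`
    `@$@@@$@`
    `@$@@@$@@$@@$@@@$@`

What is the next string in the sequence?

φ(@$@@@$@@$@@$@@@$@) expands symbol-by-symbol to @$@ @ @$@ @$@ @$@ @ @$@ @$@ @ @$@ @$@ @ @$@ @$@ @$@ @ @$@; joining the 17 pieces gives the next term.

@$@@@$@@$@@$@@@$@@$@@@$@@$@@@$@@$@@$@@@$@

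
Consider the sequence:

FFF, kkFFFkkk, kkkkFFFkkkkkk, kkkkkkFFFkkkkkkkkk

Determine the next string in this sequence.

Each term wraps the previous one in kk on the left and kkk on the right.
So the next term is kk·kkkkkkFFFkkkkkkkkk·kkk.

kkkkkkkkFFFkkkkkkkkkkkk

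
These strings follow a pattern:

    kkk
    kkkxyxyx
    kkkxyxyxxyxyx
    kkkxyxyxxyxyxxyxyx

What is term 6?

Every step adds xyxyx to the end: s(k+1) = s(k)·xyxyx.
From kkkxyxyxxyxyxxyxyx, 2 further steps: kkkxyxyxxyxyxxyxyx → kkkxyxyxxyxyxxyxyxxyxyx → (answer).

kkkxyxyxxyxyxxyxyxxyxyxxyxyx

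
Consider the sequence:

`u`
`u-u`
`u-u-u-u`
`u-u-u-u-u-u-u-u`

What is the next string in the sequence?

u-u-u-u-u-u-u-u-u-u-u-u-u-u-u-u

Each string is two copies of the previous one joined by '-'.
So the next term is two copies of u-u-u-u-u-u-u-u with '-' between the halves.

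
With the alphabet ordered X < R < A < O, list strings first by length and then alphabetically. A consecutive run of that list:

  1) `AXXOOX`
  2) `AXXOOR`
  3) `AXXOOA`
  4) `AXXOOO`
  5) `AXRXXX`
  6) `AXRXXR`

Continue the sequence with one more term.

Find the rightmost character of AXRXXR below O, bump it to the next letter, and reset everything to its right to X.

AXRXXA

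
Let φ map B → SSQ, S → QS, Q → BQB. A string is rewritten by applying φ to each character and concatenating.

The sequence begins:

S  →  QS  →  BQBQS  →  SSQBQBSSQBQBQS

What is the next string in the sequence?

QSQSBQBSSQBQBSSQQSQSBQBSSQBQBSSQBQBQS

Applying the rule to each of the 14 symbols of SSQBQBSSQBQBQS gives the pieces QS QS BQB SSQ BQB SSQ QS QS BQB SSQ BQB SSQ BQB QS, which concatenate to the answer.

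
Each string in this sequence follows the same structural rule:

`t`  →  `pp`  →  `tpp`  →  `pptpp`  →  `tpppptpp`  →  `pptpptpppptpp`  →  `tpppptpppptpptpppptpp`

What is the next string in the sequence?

Each term (from the third on) is the two preceding terms concatenated in order: term 3 = t·pp = tpp.
Continuing: pptpptpppptpp · tpppptpppptpptpppptpp gives term 8.

pptpptpppptpptpppptpppptpptpppptpp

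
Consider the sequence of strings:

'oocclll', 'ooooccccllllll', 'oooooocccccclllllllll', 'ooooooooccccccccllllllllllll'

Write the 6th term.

The n-th term is 2n o's then 2n c's then 3n l's (n = 1, 2, …).
For term 6, n = 6, so the run lengths are 12, 12, 18.

ooooooooooooccccccccccccllllllllllllllllll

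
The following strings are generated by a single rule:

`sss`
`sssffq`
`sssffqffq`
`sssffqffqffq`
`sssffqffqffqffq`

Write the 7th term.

Each term is the previous one with ffq appended.
From sssffqffqffqffq, 2 further steps: sssffqffqffqffq → sssffqffqffqffqffq → (answer).

sssffqffqffqffqffqffq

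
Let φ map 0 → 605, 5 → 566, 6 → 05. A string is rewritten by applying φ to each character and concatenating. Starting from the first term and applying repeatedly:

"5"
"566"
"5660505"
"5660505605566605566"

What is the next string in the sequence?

5660505605566605566056055665660505056055665660505

φ(5660505605566605566) expands symbol-by-symbol to 566 05 05 605 566 605 566 05 605 566 566 05 05 05 605 566 566 05 05; joining the 19 pieces gives the next term.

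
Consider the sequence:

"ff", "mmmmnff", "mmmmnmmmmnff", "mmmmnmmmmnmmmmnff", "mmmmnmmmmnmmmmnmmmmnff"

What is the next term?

The strings grow by a fixed prefix mmmmn each time.
One more step from mmmmnmmmmnmmmmnmmmmnff gives the answer.

mmmmnmmmmnmmmmnmmmmnmmmmnff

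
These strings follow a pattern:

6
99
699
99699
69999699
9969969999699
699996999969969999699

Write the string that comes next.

9969969999699699996999969969999699

From term 3 onward, concatenate the second-to-last term with the last: 6·99 = 699, 99·699 = 99699, …
So term 8 is 9969969999699·699996999969969999699.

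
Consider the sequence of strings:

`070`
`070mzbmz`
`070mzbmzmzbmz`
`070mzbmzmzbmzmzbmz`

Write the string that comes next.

The strings grow by a fixed suffix mzbmz each time.
Applying this once more to 070mzbmzmzbmzmzbmz:

070mzbmzmzbmzmzbmzmzbmz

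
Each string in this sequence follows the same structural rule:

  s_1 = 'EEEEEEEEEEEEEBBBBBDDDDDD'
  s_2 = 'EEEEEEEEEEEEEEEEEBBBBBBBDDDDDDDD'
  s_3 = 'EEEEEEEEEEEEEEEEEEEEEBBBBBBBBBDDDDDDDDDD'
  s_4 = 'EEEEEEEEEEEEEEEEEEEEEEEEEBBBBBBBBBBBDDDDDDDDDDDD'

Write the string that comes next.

EEEEEEEEEEEEEEEEEEEEEEEEEEEEEBBBBBBBBBBBBBDDDDDDDDDDDDDD

Each string has the form E^{4n+1} B^{2n-1} D^{2n}, where the shown terms are n = 3, 4, 5, 6.
For the next term, n = 7, so the run lengths are 29, 13, 14.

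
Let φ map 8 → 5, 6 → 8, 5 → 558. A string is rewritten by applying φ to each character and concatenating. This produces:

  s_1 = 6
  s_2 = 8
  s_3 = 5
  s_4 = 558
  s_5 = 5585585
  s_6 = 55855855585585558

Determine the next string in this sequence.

55855855585585558558558555855855585585585

φ(55855855585585558) expands symbol-by-symbol to 558 558 5 558 558 5 558 558 558 5 558 558 5 558 558 558 5; joining the 17 pieces gives the next term.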